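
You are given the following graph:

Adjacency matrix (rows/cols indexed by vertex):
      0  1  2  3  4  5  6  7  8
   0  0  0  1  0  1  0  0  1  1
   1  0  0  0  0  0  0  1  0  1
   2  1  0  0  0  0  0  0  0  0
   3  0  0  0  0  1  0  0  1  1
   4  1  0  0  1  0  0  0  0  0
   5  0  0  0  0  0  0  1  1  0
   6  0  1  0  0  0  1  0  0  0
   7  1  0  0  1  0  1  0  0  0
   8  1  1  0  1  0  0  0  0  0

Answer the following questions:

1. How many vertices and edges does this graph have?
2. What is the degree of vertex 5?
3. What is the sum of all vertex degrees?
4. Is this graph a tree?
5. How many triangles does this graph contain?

Count: 9 vertices, 11 edges.
Vertex 5 has neighbors [6, 7], degree = 2.
Handshaking lemma: 2 * 11 = 22.
A tree on 9 vertices has 8 edges. This graph has 11 edges (3 extra). Not a tree.
Number of triangles = 0.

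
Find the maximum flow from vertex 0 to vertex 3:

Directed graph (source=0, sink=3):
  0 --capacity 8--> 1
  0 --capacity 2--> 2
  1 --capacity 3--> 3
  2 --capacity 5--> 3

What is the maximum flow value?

Computing max flow:
  Flow on (0->1): 3/8
  Flow on (0->2): 2/2
  Flow on (1->3): 3/3
  Flow on (2->3): 2/5
Maximum flow = 5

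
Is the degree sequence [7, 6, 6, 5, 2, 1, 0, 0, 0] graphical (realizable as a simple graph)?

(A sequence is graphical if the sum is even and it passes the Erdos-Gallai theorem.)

Sum of degrees = 27. Sum is odd, so the sequence is NOT graphical.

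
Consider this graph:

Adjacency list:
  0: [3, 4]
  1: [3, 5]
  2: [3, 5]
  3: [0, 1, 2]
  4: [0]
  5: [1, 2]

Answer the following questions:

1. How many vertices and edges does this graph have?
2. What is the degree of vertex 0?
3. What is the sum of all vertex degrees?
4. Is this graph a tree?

Count: 6 vertices, 6 edges.
Vertex 0 has neighbors [3, 4], degree = 2.
Handshaking lemma: 2 * 6 = 12.
A tree on 6 vertices has 5 edges. This graph has 6 edges (1 extra). Not a tree.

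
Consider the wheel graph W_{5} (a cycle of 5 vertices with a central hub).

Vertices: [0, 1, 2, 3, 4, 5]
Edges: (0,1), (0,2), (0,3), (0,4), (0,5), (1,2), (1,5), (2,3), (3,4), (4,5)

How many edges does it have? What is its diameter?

Wheel graph W_{5}: 5 cycle edges + 5 spoke edges = 10 edges.
The hub is distance 1 from all cycle vertices. Max distance between cycle vertices through hub is 2.
Diameter = 2.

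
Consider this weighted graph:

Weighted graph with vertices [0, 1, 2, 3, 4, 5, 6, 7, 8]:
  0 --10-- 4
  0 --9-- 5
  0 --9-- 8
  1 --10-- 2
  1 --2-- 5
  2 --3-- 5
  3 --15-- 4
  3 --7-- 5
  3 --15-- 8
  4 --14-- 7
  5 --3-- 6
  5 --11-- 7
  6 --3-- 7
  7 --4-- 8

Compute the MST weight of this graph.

Applying Kruskal's algorithm (sort edges by weight, add if no cycle):
  Add (1,5) w=2
  Add (2,5) w=3
  Add (5,6) w=3
  Add (6,7) w=3
  Add (7,8) w=4
  Add (3,5) w=7
  Add (0,5) w=9
  Skip (0,8) w=9 (creates cycle)
  Add (0,4) w=10
  Skip (1,2) w=10 (creates cycle)
  Skip (5,7) w=11 (creates cycle)
  Skip (4,7) w=14 (creates cycle)
  Skip (3,4) w=15 (creates cycle)
  Skip (3,8) w=15 (creates cycle)
MST weight = 41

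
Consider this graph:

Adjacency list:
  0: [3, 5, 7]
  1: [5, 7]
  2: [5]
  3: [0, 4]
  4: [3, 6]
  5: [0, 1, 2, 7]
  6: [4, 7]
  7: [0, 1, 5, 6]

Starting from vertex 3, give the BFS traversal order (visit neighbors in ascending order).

BFS from vertex 3 (neighbors processed in ascending order):
Visit order: 3, 0, 4, 5, 7, 6, 1, 2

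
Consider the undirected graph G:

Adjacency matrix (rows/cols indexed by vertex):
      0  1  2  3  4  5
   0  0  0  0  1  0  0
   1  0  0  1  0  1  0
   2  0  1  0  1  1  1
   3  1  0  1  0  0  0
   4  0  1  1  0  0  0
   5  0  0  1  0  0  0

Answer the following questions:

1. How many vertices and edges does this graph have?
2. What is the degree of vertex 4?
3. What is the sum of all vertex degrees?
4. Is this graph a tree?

Count: 6 vertices, 6 edges.
Vertex 4 has neighbors [1, 2], degree = 2.
Handshaking lemma: 2 * 6 = 12.
A tree on 6 vertices has 5 edges. This graph has 6 edges (1 extra). Not a tree.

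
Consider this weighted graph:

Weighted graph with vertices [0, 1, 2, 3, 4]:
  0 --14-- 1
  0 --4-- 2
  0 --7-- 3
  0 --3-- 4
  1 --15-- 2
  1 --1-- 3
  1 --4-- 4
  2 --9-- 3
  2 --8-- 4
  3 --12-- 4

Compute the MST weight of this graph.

Applying Kruskal's algorithm (sort edges by weight, add if no cycle):
  Add (1,3) w=1
  Add (0,4) w=3
  Add (0,2) w=4
  Add (1,4) w=4
  Skip (0,3) w=7 (creates cycle)
  Skip (2,4) w=8 (creates cycle)
  Skip (2,3) w=9 (creates cycle)
  Skip (3,4) w=12 (creates cycle)
  Skip (0,1) w=14 (creates cycle)
  Skip (1,2) w=15 (creates cycle)
MST weight = 12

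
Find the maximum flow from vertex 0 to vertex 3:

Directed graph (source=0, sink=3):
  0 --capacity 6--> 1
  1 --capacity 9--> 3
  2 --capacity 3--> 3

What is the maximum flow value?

Computing max flow:
  Flow on (0->1): 6/6
  Flow on (1->3): 6/9
Maximum flow = 6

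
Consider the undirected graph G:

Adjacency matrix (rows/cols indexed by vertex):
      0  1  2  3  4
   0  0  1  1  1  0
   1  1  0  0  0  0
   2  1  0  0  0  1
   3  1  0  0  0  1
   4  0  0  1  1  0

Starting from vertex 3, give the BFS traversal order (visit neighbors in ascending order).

BFS from vertex 3 (neighbors processed in ascending order):
Visit order: 3, 0, 4, 1, 2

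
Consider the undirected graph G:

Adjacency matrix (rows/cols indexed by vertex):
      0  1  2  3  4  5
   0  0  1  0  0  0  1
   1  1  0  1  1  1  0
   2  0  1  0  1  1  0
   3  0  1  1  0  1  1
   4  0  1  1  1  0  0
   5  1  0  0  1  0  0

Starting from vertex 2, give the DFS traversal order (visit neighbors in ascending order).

DFS from vertex 2 (neighbors processed in ascending order):
Visit order: 2, 1, 0, 5, 3, 4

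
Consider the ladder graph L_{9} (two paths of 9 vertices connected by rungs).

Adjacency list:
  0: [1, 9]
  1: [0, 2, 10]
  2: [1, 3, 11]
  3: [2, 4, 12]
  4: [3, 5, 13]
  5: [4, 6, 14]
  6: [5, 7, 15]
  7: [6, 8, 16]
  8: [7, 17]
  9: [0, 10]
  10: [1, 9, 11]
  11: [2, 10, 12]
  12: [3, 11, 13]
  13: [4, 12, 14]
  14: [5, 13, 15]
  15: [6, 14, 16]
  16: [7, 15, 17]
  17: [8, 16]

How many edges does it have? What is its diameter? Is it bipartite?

Ladder graph L_{9}: 9 rungs + 2 * (9-1) path edges = 9 + 16 = 25 edges.
Diameter = 9.
Ladder graphs are bipartite (alternating coloring along each path).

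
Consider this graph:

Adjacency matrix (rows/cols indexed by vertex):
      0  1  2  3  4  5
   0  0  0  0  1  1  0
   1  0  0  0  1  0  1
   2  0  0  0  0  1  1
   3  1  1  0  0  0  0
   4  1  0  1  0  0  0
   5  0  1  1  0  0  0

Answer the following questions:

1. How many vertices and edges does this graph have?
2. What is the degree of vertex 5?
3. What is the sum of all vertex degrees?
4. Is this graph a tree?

Count: 6 vertices, 6 edges.
Vertex 5 has neighbors [1, 2], degree = 2.
Handshaking lemma: 2 * 6 = 12.
A tree on 6 vertices has 5 edges. This graph has 6 edges (1 extra). Not a tree.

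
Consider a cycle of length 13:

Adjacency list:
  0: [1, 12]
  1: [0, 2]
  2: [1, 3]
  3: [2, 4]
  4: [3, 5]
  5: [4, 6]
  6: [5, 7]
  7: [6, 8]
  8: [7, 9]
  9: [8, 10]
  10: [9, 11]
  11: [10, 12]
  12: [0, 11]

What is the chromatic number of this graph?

This is an odd cycle (C_13). Odd cycles are not bipartite (any 2-coloring forces two adjacent vertices to match), and 3 colors suffice.
Chromatic number = 3.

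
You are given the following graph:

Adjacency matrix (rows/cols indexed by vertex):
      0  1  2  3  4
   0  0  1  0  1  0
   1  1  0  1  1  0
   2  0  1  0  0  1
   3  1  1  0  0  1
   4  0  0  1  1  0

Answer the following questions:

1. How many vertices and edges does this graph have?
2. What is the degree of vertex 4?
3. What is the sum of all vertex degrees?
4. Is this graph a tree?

Count: 5 vertices, 6 edges.
Vertex 4 has neighbors [2, 3], degree = 2.
Handshaking lemma: 2 * 6 = 12.
A tree on 5 vertices has 4 edges. This graph has 6 edges (2 extra). Not a tree.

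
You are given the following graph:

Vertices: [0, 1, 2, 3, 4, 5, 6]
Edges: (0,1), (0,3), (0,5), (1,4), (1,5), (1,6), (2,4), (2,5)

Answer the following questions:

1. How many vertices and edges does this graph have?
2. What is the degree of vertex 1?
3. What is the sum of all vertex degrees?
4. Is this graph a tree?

Count: 7 vertices, 8 edges.
Vertex 1 has neighbors [0, 4, 5, 6], degree = 4.
Handshaking lemma: 2 * 8 = 16.
A tree on 7 vertices has 6 edges. This graph has 8 edges (2 extra). Not a tree.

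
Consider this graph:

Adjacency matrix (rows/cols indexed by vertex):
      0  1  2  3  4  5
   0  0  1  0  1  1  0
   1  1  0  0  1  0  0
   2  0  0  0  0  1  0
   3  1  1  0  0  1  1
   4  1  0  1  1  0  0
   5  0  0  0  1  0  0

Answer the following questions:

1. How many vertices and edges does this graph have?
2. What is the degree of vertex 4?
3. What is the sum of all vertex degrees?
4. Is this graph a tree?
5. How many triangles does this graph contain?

Count: 6 vertices, 7 edges.
Vertex 4 has neighbors [0, 2, 3], degree = 3.
Handshaking lemma: 2 * 7 = 14.
A tree on 6 vertices has 5 edges. This graph has 7 edges (2 extra). Not a tree.
Number of triangles = 2.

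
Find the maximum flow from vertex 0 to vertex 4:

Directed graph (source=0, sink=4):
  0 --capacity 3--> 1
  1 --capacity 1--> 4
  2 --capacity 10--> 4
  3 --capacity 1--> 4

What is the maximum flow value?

Computing max flow:
  Flow on (0->1): 1/3
  Flow on (1->4): 1/1
Maximum flow = 1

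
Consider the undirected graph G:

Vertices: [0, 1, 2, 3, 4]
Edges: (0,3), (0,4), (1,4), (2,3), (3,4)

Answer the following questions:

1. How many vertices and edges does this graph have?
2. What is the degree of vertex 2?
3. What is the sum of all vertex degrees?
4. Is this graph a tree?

Count: 5 vertices, 5 edges.
Vertex 2 has neighbors [3], degree = 1.
Handshaking lemma: 2 * 5 = 10.
A tree on 5 vertices has 4 edges. This graph has 5 edges (1 extra). Not a tree.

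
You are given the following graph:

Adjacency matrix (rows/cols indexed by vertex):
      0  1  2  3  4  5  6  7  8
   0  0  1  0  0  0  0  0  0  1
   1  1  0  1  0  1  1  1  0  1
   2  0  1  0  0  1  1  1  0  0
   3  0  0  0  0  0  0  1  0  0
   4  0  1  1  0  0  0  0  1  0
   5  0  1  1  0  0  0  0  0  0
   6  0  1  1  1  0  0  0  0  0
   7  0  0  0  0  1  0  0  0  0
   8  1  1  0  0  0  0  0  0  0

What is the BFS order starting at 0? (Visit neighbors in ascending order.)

BFS from vertex 0 (neighbors processed in ascending order):
Visit order: 0, 1, 8, 2, 4, 5, 6, 7, 3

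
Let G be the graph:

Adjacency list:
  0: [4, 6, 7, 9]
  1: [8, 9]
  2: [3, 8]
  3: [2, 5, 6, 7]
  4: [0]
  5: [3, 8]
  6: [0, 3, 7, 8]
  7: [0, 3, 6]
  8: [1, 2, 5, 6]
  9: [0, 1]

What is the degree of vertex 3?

Vertex 3 has neighbors [2, 5, 6, 7], so deg(3) = 4.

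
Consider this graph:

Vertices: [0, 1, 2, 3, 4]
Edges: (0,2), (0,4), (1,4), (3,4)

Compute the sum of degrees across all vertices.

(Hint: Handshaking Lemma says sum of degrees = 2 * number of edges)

Count edges: 4 edges.
By Handshaking Lemma: sum of degrees = 2 * 4 = 8.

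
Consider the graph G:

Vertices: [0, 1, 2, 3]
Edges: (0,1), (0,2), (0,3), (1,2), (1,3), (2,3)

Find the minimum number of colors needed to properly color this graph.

The graph has a maximum clique of size 4 (lower bound on chromatic number).
A valid 4-coloring: {0: 0, 1: 1, 2: 2, 3: 3}.
Chromatic number = 4.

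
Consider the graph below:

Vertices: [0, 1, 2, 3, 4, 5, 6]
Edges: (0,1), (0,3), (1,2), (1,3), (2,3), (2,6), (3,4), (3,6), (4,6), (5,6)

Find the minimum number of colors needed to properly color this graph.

The graph has a maximum clique of size 3 (lower bound on chromatic number).
A valid 3-coloring: {0: 2, 1: 1, 2: 2, 3: 0, 4: 2, 5: 0, 6: 1}.
Chromatic number = 3.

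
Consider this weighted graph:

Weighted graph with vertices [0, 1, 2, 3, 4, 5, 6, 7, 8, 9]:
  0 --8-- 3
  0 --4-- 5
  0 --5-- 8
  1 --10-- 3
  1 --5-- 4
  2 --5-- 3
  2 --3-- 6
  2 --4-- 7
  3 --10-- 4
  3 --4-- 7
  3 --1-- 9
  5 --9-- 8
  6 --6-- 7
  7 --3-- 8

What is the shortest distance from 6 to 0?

Using Dijkstra's algorithm from vertex 6:
Shortest path: 6 -> 7 -> 8 -> 0
Total weight: 6 + 3 + 5 = 14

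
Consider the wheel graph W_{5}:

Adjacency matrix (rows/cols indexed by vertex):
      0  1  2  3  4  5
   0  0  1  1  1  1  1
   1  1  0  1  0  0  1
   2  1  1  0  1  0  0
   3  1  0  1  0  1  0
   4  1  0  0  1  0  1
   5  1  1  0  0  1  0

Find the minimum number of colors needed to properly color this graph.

W_{5} = C_{5} plus a hub adjacent to every cycle vertex.
The outer cycle needs 3 colors (odd cycle); the hub is adjacent to all of them so needs a fresh color.
Chromatic number = 3 + 1 = 4.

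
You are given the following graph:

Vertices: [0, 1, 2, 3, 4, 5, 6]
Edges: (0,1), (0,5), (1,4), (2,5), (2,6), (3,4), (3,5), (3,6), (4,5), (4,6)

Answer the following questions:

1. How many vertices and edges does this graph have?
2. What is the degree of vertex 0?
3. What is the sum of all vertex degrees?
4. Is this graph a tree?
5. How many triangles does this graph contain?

Count: 7 vertices, 10 edges.
Vertex 0 has neighbors [1, 5], degree = 2.
Handshaking lemma: 2 * 10 = 20.
A tree on 7 vertices has 6 edges. This graph has 10 edges (4 extra). Not a tree.
Number of triangles = 2.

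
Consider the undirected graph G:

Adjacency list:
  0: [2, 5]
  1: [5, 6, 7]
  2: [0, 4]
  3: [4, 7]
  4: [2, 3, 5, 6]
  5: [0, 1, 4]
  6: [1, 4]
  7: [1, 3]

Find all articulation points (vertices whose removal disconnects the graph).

No articulation points. The graph is biconnected.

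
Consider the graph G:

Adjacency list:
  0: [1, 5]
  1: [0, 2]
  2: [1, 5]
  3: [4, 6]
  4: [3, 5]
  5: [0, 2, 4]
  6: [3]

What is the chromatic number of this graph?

The graph has a maximum clique of size 2 (lower bound on chromatic number).
A valid 2-coloring: {0: 1, 1: 0, 2: 1, 3: 0, 4: 1, 5: 0, 6: 1}.
Chromatic number = 2.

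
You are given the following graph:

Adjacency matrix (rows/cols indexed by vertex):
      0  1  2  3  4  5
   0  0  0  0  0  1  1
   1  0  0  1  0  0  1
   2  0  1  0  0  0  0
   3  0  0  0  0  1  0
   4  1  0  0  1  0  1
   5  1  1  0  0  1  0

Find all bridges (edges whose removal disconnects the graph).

A bridge is an edge whose removal increases the number of connected components.
Bridges found: (1,2), (1,5), (3,4)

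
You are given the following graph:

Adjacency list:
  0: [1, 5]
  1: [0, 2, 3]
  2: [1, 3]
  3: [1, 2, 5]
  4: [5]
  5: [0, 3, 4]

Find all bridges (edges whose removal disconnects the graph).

A bridge is an edge whose removal increases the number of connected components.
Bridges found: (4,5)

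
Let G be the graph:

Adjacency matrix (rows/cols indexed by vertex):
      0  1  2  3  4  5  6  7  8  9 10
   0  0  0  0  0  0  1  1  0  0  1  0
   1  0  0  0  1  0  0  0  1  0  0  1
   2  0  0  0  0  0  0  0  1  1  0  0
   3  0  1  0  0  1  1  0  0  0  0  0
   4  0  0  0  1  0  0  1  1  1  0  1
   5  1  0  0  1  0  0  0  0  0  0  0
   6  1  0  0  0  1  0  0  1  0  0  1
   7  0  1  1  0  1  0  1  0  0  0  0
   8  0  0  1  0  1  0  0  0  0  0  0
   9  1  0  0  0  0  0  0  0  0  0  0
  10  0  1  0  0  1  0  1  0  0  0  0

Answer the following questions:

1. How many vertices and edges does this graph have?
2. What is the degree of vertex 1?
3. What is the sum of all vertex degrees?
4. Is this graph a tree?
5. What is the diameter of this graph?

Count: 11 vertices, 16 edges.
Vertex 1 has neighbors [3, 7, 10], degree = 3.
Handshaking lemma: 2 * 16 = 32.
A tree on 11 vertices has 10 edges. This graph has 16 edges (6 extra). Not a tree.
Diameter (longest shortest path) = 4.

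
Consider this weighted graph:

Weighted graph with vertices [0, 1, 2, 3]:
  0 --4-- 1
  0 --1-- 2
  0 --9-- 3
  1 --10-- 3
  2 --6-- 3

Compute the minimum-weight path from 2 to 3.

Using Dijkstra's algorithm from vertex 2:
Shortest path: 2 -> 3
Total weight: 6 = 6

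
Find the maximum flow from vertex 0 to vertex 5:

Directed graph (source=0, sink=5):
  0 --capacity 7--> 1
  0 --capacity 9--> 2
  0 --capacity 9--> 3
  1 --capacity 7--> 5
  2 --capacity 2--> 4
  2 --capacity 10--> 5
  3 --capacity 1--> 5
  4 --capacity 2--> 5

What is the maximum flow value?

Computing max flow:
  Flow on (0->1): 7/7
  Flow on (0->2): 9/9
  Flow on (0->3): 1/9
  Flow on (1->5): 7/7
  Flow on (2->5): 9/10
  Flow on (3->5): 1/1
Maximum flow = 17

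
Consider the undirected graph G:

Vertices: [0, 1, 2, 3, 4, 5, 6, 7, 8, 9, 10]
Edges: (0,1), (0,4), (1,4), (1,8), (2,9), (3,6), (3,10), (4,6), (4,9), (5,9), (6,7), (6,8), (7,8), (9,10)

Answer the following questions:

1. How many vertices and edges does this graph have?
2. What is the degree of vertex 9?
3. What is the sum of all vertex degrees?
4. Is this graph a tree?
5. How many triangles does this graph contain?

Count: 11 vertices, 14 edges.
Vertex 9 has neighbors [2, 4, 5, 10], degree = 4.
Handshaking lemma: 2 * 14 = 28.
A tree on 11 vertices has 10 edges. This graph has 14 edges (4 extra). Not a tree.
Number of triangles = 2.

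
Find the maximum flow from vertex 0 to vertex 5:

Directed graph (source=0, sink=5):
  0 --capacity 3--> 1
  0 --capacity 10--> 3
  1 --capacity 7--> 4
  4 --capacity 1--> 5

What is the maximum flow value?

Computing max flow:
  Flow on (0->1): 1/3
  Flow on (1->4): 1/7
  Flow on (4->5): 1/1
Maximum flow = 1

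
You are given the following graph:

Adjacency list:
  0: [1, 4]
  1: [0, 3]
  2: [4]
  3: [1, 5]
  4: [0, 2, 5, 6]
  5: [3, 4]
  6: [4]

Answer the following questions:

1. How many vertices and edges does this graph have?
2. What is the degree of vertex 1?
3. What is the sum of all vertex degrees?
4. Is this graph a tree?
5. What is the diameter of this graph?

Count: 7 vertices, 7 edges.
Vertex 1 has neighbors [0, 3], degree = 2.
Handshaking lemma: 2 * 7 = 14.
A tree on 7 vertices has 6 edges. This graph has 7 edges (1 extra). Not a tree.
Diameter (longest shortest path) = 3.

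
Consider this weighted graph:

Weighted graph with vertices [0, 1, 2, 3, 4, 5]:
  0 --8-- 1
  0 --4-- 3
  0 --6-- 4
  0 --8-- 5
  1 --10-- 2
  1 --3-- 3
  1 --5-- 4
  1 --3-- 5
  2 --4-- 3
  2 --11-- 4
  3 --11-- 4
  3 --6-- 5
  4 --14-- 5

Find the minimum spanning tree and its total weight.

Applying Kruskal's algorithm (sort edges by weight, add if no cycle):
  Add (1,3) w=3
  Add (1,5) w=3
  Add (0,3) w=4
  Add (2,3) w=4
  Add (1,4) w=5
  Skip (0,4) w=6 (creates cycle)
  Skip (3,5) w=6 (creates cycle)
  Skip (0,1) w=8 (creates cycle)
  Skip (0,5) w=8 (creates cycle)
  Skip (1,2) w=10 (creates cycle)
  Skip (2,4) w=11 (creates cycle)
  Skip (3,4) w=11 (creates cycle)
  Skip (4,5) w=14 (creates cycle)
MST weight = 19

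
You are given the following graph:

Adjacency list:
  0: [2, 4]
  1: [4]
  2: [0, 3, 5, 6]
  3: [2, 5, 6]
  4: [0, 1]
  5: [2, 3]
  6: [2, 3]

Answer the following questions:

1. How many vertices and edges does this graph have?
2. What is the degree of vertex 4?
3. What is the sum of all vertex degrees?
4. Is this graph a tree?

Count: 7 vertices, 8 edges.
Vertex 4 has neighbors [0, 1], degree = 2.
Handshaking lemma: 2 * 8 = 16.
A tree on 7 vertices has 6 edges. This graph has 8 edges (2 extra). Not a tree.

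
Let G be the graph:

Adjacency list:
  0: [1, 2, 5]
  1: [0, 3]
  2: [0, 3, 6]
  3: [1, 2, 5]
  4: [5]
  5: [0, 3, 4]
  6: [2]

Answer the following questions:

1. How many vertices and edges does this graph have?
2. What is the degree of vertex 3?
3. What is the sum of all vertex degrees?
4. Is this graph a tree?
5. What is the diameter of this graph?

Count: 7 vertices, 8 edges.
Vertex 3 has neighbors [1, 2, 5], degree = 3.
Handshaking lemma: 2 * 8 = 16.
A tree on 7 vertices has 6 edges. This graph has 8 edges (2 extra). Not a tree.
Diameter (longest shortest path) = 4.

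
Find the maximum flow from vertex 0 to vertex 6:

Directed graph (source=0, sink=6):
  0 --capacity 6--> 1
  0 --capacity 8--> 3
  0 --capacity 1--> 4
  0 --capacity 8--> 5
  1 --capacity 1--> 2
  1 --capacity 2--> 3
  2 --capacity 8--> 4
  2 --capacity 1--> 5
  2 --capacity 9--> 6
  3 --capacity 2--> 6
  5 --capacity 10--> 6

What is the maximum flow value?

Computing max flow:
  Flow on (0->1): 3/6
  Flow on (0->5): 8/8
  Flow on (1->2): 1/1
  Flow on (1->3): 2/2
  Flow on (2->6): 1/9
  Flow on (3->6): 2/2
  Flow on (5->6): 8/10
Maximum flow = 11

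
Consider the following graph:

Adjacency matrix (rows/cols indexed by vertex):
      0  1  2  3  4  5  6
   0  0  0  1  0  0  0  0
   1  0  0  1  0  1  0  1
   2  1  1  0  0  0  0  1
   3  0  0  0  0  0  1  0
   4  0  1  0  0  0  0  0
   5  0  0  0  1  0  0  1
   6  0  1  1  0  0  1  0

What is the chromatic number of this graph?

The graph has a maximum clique of size 3 (lower bound on chromatic number).
A valid 3-coloring: {0: 0, 1: 0, 2: 1, 3: 1, 4: 1, 5: 0, 6: 2}.
Chromatic number = 3.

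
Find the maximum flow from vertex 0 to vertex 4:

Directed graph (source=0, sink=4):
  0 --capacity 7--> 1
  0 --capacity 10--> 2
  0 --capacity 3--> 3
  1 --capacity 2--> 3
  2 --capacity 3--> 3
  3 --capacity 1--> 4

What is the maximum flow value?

Computing max flow:
  Flow on (0->2): 1/10
  Flow on (2->3): 1/3
  Flow on (3->4): 1/1
Maximum flow = 1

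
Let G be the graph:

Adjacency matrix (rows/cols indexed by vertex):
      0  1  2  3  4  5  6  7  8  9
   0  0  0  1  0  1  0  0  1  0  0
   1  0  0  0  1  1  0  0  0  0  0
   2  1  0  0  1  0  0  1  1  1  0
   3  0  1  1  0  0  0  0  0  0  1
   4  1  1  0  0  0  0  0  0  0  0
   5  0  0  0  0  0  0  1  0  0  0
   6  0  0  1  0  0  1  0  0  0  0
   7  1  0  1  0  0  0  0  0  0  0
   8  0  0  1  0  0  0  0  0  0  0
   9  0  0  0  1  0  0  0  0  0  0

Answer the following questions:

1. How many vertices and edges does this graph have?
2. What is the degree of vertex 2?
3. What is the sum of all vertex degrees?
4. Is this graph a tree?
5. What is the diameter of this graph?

Count: 10 vertices, 11 edges.
Vertex 2 has neighbors [0, 3, 6, 7, 8], degree = 5.
Handshaking lemma: 2 * 11 = 22.
A tree on 10 vertices has 9 edges. This graph has 11 edges (2 extra). Not a tree.
Diameter (longest shortest path) = 4.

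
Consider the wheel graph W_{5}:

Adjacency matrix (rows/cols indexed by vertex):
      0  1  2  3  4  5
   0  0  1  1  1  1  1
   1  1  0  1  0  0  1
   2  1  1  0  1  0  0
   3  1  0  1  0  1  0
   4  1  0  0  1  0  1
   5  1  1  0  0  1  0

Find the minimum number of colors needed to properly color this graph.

W_{5} = C_{5} plus a hub adjacent to every cycle vertex.
The outer cycle needs 3 colors (odd cycle); the hub is adjacent to all of them so needs a fresh color.
Chromatic number = 3 + 1 = 4.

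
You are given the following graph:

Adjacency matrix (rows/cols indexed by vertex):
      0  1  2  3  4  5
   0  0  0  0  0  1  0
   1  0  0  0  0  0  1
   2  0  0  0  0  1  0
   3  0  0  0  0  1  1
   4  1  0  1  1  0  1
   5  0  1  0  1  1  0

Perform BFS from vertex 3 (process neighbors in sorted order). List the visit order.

BFS from vertex 3 (neighbors processed in ascending order):
Visit order: 3, 4, 5, 0, 2, 1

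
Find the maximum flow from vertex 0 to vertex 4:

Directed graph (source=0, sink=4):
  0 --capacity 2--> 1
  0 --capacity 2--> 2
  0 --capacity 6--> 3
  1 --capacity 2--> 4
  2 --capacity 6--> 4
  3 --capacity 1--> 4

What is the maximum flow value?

Computing max flow:
  Flow on (0->1): 2/2
  Flow on (0->2): 2/2
  Flow on (0->3): 1/6
  Flow on (1->4): 2/2
  Flow on (2->4): 2/6
  Flow on (3->4): 1/1
Maximum flow = 5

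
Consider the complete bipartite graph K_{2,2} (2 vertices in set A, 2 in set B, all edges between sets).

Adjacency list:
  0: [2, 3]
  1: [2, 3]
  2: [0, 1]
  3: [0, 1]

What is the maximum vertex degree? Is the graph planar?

Set-A vertices have degree 2; set-B vertices have degree 2. Maximum degree = max(2,2) = 2.
min(2,2) <= 2, so K_{2,2} avoids a K_{3,3} subdivision and is planar.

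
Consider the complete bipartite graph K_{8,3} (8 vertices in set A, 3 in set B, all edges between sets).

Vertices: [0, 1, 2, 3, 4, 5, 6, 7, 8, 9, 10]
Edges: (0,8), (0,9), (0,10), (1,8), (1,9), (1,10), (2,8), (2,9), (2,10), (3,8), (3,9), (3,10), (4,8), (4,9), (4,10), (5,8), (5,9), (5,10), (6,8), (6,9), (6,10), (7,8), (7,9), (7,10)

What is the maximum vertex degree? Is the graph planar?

Set-A vertices have degree 3; set-B vertices have degree 8. Maximum degree = max(8,3) = 8.
K_{8,3} contains K_{3,3} as a subgraph (since both sides have >= 3 vertices); by Kuratowski's theorem it is not planar.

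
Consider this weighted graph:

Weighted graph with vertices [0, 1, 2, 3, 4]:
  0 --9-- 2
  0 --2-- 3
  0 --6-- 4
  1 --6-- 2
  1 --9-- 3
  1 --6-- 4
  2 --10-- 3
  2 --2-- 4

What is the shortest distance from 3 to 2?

Using Dijkstra's algorithm from vertex 3:
Shortest path: 3 -> 2
Total weight: 10 = 10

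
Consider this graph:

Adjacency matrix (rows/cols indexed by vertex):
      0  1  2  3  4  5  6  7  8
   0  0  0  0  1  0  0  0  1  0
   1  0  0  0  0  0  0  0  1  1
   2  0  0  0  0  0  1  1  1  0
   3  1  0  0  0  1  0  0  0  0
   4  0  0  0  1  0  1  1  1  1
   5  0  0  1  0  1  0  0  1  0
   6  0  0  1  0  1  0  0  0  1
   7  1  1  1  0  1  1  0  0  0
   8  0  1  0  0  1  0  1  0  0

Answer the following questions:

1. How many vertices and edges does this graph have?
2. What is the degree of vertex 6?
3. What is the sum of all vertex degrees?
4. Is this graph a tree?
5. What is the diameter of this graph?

Count: 9 vertices, 14 edges.
Vertex 6 has neighbors [2, 4, 8], degree = 3.
Handshaking lemma: 2 * 14 = 28.
A tree on 9 vertices has 8 edges. This graph has 14 edges (6 extra). Not a tree.
Diameter (longest shortest path) = 3.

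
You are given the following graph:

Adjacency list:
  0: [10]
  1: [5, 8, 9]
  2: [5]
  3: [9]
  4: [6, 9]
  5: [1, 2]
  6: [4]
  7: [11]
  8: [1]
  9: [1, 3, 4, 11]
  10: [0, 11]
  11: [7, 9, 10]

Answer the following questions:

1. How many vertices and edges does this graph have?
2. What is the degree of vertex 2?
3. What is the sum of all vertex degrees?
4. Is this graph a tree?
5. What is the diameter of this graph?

Count: 12 vertices, 11 edges.
Vertex 2 has neighbors [5], degree = 1.
Handshaking lemma: 2 * 11 = 22.
A graph is a tree iff it is connected and has exactly n-1 edges. This graph is connected (all 12 vertices in one component) and has 12-1 = 11 edges. It is a tree.
Diameter (longest shortest path) = 6.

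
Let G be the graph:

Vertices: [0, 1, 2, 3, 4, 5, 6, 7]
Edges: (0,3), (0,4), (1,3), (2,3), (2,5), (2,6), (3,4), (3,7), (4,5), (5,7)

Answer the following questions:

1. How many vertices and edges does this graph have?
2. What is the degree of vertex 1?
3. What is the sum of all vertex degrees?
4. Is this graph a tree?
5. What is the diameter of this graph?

Count: 8 vertices, 10 edges.
Vertex 1 has neighbors [3], degree = 1.
Handshaking lemma: 2 * 10 = 20.
A tree on 8 vertices has 7 edges. This graph has 10 edges (3 extra). Not a tree.
Diameter (longest shortest path) = 3.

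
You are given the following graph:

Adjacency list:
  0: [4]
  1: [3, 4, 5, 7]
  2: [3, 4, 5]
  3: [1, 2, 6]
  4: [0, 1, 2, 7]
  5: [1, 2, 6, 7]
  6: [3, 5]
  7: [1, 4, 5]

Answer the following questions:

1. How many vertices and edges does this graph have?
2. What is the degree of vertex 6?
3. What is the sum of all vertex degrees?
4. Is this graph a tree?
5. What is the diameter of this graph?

Count: 8 vertices, 12 edges.
Vertex 6 has neighbors [3, 5], degree = 2.
Handshaking lemma: 2 * 12 = 24.
A tree on 8 vertices has 7 edges. This graph has 12 edges (5 extra). Not a tree.
Diameter (longest shortest path) = 4.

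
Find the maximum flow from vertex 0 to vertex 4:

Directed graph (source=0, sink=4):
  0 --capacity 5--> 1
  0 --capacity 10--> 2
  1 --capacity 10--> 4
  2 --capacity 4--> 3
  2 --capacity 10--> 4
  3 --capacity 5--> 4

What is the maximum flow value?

Computing max flow:
  Flow on (0->1): 5/5
  Flow on (0->2): 10/10
  Flow on (1->4): 5/10
  Flow on (2->4): 10/10
Maximum flow = 15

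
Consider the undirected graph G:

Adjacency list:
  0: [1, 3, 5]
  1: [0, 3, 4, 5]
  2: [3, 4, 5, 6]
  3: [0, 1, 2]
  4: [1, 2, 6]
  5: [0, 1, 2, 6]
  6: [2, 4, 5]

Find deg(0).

Vertex 0 has neighbors [1, 3, 5], so deg(0) = 3.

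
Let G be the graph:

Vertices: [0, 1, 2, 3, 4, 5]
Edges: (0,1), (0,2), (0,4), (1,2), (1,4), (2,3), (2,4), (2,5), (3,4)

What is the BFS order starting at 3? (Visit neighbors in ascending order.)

BFS from vertex 3 (neighbors processed in ascending order):
Visit order: 3, 2, 4, 0, 1, 5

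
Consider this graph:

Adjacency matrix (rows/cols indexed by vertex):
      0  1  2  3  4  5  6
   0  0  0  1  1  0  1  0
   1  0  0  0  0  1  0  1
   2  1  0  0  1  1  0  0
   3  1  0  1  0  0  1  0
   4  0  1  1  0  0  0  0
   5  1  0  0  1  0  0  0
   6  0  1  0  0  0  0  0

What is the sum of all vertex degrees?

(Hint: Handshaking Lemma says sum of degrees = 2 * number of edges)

Count edges: 8 edges.
By Handshaking Lemma: sum of degrees = 2 * 8 = 16.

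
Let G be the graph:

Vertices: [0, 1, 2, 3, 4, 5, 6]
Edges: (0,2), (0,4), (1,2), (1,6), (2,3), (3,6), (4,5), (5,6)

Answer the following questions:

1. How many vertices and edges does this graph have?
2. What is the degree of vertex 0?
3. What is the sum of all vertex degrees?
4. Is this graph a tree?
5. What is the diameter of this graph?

Count: 7 vertices, 8 edges.
Vertex 0 has neighbors [2, 4], degree = 2.
Handshaking lemma: 2 * 8 = 16.
A tree on 7 vertices has 6 edges. This graph has 8 edges (2 extra). Not a tree.
Diameter (longest shortest path) = 3.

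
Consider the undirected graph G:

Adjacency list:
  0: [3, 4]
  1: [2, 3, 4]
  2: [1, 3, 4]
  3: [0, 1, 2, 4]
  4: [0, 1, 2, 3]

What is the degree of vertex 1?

Vertex 1 has neighbors [2, 3, 4], so deg(1) = 3.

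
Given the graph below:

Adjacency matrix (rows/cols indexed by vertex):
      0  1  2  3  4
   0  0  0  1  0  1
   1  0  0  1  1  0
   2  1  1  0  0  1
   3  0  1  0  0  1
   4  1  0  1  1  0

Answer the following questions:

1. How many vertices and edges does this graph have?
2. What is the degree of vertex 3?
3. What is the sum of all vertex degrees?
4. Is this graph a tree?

Count: 5 vertices, 6 edges.
Vertex 3 has neighbors [1, 4], degree = 2.
Handshaking lemma: 2 * 6 = 12.
A tree on 5 vertices has 4 edges. This graph has 6 edges (2 extra). Not a tree.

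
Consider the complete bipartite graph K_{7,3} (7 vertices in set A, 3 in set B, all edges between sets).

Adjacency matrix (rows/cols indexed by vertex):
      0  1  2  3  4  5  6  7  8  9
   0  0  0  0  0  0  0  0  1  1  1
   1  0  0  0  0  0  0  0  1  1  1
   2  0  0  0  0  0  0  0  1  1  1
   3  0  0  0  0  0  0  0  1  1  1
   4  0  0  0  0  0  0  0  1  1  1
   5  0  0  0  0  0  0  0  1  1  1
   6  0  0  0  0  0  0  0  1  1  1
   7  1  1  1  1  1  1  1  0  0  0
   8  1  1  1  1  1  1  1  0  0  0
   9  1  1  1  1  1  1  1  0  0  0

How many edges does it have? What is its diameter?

K_{7,3} has 7 * 3 = 21 edges.
Any vertex reaches any opposite-side vertex in 1 step; same-side vertices reach in 2 steps via any opposite-side vertex.
Diameter = 2.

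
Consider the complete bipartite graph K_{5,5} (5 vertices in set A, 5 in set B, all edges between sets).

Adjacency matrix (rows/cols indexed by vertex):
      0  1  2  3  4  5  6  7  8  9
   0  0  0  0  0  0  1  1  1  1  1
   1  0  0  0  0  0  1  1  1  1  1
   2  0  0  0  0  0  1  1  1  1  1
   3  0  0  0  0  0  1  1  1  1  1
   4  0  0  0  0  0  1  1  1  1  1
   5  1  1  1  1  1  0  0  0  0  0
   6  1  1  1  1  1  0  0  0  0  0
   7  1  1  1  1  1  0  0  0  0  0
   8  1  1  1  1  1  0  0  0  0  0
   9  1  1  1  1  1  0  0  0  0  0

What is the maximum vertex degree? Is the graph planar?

Set-A vertices have degree 5; set-B vertices have degree 5. Maximum degree = max(5,5) = 5.
K_{5,5} contains K_{3,3} as a subgraph (since both sides have >= 3 vertices); by Kuratowski's theorem it is not planar.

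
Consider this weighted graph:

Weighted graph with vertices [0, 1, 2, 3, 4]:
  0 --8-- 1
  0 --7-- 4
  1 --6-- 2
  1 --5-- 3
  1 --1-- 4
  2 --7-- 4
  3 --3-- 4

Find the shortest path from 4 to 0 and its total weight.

Using Dijkstra's algorithm from vertex 4:
Shortest path: 4 -> 0
Total weight: 7 = 7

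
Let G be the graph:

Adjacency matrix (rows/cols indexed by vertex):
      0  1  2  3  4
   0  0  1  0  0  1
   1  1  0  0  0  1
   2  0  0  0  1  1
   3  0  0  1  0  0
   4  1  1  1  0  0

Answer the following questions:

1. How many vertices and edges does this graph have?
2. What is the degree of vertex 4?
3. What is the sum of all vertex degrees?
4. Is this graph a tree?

Count: 5 vertices, 5 edges.
Vertex 4 has neighbors [0, 1, 2], degree = 3.
Handshaking lemma: 2 * 5 = 10.
A tree on 5 vertices has 4 edges. This graph has 5 edges (1 extra). Not a tree.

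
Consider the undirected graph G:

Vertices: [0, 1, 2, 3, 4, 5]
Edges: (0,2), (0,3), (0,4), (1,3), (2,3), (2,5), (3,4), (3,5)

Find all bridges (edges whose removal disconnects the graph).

A bridge is an edge whose removal increases the number of connected components.
Bridges found: (1,3)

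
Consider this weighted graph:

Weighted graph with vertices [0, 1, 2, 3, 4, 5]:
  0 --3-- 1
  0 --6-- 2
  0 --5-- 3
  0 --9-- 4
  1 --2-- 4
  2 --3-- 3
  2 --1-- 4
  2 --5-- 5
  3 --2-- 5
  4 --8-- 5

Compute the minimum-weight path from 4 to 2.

Using Dijkstra's algorithm from vertex 4:
Shortest path: 4 -> 2
Total weight: 1 = 1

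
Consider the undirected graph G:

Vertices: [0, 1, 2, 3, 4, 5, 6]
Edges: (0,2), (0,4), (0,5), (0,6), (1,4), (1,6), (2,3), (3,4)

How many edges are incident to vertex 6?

Vertex 6 has neighbors [0, 1], so deg(6) = 2.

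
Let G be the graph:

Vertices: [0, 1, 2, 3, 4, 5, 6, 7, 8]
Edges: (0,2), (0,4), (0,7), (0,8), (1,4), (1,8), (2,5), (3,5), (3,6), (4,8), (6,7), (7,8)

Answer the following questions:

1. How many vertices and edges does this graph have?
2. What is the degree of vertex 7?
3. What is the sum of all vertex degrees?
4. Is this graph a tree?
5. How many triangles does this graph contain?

Count: 9 vertices, 12 edges.
Vertex 7 has neighbors [0, 6, 8], degree = 3.
Handshaking lemma: 2 * 12 = 24.
A tree on 9 vertices has 8 edges. This graph has 12 edges (4 extra). Not a tree.
Number of triangles = 3.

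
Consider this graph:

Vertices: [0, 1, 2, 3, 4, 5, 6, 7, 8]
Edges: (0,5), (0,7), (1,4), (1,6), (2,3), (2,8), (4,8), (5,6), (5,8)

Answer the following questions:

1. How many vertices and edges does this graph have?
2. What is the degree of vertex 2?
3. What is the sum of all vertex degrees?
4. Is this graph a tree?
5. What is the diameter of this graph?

Count: 9 vertices, 9 edges.
Vertex 2 has neighbors [3, 8], degree = 2.
Handshaking lemma: 2 * 9 = 18.
A tree on 9 vertices has 8 edges. This graph has 9 edges (1 extra). Not a tree.
Diameter (longest shortest path) = 5.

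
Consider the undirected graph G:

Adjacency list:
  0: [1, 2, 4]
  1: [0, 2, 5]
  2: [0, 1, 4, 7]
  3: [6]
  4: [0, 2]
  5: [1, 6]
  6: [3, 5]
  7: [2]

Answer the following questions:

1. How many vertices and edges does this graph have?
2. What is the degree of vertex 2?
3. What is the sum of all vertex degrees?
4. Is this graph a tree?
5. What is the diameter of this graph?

Count: 8 vertices, 9 edges.
Vertex 2 has neighbors [0, 1, 4, 7], degree = 4.
Handshaking lemma: 2 * 9 = 18.
A tree on 8 vertices has 7 edges. This graph has 9 edges (2 extra). Not a tree.
Diameter (longest shortest path) = 5.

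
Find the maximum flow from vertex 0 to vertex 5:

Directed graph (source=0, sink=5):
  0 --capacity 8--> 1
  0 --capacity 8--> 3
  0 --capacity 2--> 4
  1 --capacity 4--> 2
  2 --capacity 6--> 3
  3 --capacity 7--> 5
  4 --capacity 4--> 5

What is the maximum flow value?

Computing max flow:
  Flow on (0->3): 7/8
  Flow on (0->4): 2/2
  Flow on (3->5): 7/7
  Flow on (4->5): 2/4
Maximum flow = 9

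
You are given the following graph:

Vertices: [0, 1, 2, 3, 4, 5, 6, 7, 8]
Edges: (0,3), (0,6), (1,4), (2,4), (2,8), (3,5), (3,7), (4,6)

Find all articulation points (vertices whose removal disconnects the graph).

An articulation point is a vertex whose removal disconnects the graph.
Articulation points: [0, 2, 3, 4, 6]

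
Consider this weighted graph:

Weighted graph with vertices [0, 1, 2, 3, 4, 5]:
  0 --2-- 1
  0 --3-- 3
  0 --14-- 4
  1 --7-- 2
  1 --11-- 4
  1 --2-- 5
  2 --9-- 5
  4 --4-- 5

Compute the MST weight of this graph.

Applying Kruskal's algorithm (sort edges by weight, add if no cycle):
  Add (0,1) w=2
  Add (1,5) w=2
  Add (0,3) w=3
  Add (4,5) w=4
  Add (1,2) w=7
  Skip (2,5) w=9 (creates cycle)
  Skip (1,4) w=11 (creates cycle)
  Skip (0,4) w=14 (creates cycle)
MST weight = 18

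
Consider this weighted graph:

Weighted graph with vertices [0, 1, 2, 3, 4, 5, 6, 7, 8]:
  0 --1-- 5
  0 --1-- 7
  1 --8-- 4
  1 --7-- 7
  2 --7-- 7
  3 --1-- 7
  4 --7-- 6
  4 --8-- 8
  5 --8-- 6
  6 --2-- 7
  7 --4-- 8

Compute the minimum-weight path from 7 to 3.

Using Dijkstra's algorithm from vertex 7:
Shortest path: 7 -> 3
Total weight: 1 = 1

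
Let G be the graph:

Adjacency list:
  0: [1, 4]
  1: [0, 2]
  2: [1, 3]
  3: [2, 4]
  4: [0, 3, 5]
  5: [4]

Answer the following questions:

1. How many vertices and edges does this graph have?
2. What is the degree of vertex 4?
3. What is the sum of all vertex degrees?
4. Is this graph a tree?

Count: 6 vertices, 6 edges.
Vertex 4 has neighbors [0, 3, 5], degree = 3.
Handshaking lemma: 2 * 6 = 12.
A tree on 6 vertices has 5 edges. This graph has 6 edges (1 extra). Not a tree.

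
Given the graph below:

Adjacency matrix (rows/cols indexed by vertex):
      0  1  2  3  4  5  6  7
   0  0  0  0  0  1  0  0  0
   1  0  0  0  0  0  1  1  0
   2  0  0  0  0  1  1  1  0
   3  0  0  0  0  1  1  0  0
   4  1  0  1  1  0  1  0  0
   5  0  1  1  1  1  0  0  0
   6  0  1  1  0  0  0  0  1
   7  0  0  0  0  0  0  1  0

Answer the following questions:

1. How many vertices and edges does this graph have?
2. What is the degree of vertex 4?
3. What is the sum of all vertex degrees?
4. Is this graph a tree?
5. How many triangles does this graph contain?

Count: 8 vertices, 10 edges.
Vertex 4 has neighbors [0, 2, 3, 5], degree = 4.
Handshaking lemma: 2 * 10 = 20.
A tree on 8 vertices has 7 edges. This graph has 10 edges (3 extra). Not a tree.
Number of triangles = 2.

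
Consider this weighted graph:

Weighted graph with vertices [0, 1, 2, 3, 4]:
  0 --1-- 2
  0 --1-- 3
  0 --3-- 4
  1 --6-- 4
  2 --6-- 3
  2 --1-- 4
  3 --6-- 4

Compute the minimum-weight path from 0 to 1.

Using Dijkstra's algorithm from vertex 0:
Shortest path: 0 -> 2 -> 4 -> 1
Total weight: 1 + 1 + 6 = 8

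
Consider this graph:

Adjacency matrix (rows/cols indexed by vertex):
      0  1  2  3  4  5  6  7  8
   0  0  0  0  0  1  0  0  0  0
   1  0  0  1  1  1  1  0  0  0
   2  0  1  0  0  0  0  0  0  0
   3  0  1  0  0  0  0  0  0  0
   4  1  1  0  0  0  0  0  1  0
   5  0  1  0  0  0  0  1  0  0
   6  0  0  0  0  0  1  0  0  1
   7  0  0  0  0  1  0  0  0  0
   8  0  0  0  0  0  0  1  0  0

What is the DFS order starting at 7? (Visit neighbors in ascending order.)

DFS from vertex 7 (neighbors processed in ascending order):
Visit order: 7, 4, 0, 1, 2, 3, 5, 6, 8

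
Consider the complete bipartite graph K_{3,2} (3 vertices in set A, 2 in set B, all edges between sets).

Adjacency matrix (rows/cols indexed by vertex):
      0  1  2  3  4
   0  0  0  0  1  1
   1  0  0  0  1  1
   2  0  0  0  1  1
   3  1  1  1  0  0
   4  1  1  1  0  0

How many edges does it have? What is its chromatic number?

K_{3,2} has 3 * 2 = 6 edges.
Bipartite graphs have chromatic number 2 (color each partition differently).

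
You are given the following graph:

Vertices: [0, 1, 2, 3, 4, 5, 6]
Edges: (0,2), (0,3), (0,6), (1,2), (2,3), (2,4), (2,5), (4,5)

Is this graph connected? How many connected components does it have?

Checking connectivity: the graph has 1 connected component(s).
All vertices are reachable from each other. The graph IS connected.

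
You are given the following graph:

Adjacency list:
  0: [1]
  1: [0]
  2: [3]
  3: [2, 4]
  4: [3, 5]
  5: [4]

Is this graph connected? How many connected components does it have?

Checking connectivity: the graph has 2 connected component(s).
Components: [[0, 1], [2, 3, 4, 5]]. The graph is NOT connected.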